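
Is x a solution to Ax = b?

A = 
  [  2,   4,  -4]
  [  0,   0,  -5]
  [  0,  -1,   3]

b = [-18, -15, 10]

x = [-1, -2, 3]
No

Ax = [-22, -15, 11] ≠ b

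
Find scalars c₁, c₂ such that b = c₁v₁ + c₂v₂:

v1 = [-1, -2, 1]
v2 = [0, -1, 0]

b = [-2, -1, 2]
c1 = 2, c2 = -3

b = 2·v1 + -3·v2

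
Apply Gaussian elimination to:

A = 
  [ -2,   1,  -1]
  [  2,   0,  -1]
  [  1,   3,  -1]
Row operations:
R2 → R2 + (1)·R1
R3 → R3 + (1/2)·R1
R3 → R3 - (7/2)·R2

Resulting echelon form:
REF = 
  [  -2,    1,   -1]
  [   0,    1,   -2]
  [   0,    0, 11/2]

Rank = 3 (number of non-zero pivot rows).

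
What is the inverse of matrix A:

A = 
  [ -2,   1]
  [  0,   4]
det(A) = (-2)(4) - (1)(0) = -8
For a 2×2 matrix, A⁻¹ = (1/det(A)) · [[d, -b], [-c, a]]
    = (-1/8) · [[4, -1], [0, -2]]

A⁻¹ = 
  [-1/2,  1/8]
  [   0,  1/4]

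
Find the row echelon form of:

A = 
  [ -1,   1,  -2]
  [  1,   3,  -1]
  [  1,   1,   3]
Row operations:
R2 → R2 + (1)·R1
R3 → R3 + (1)·R1
R3 → R3 - (1/2)·R2

Resulting echelon form:
REF = 
  [ -1,   1,  -2]
  [  0,   4,  -3]
  [  0,   0, 5/2]

Rank = 3 (number of non-zero pivot rows).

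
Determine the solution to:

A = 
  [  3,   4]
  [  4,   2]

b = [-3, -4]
Row reduce the augmented matrix [A|b]:
R2 → R2 - (4/3)·R1
REF = 
  [    3,     4,    -3]
  [    0, -10/3,     0]

Back-substitution:
x₂ = 0 / (-10/3) = 0
x₁ = (-3 - (4)(0)) / 3 = -1

x = [-1, 0]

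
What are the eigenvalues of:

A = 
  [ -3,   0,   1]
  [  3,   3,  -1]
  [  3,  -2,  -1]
Characteristic polynomial: det(λI - A) = λ³ + λ² - 14λ
The constant term is 0, so λ = 0 is a root: p(λ) = λ(λ² + λ - 14)
λ² + λ - 14 = 0  ⇒  λ = (-1 ± √((1)² - 4·(-14)))/2 = (-1 ± √(57))/2
  = (-1 + √57)/2,  (-1 - √57)/2

λ = 0, (-1 + √57)/2, (-1 - √57)/2  (≈ 0, 3.275, -4.275)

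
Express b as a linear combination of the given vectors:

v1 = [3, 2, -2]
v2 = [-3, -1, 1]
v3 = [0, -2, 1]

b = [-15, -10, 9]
c1 = -3, c2 = 2, c3 = 1

b = -3·v1 + 2·v2 + 1·v3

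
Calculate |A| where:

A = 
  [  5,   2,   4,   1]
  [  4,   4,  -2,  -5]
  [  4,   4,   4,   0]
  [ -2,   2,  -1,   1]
188

Cofactor expansion along row 1: det(A) = a₁₁M₁₁ - a₁₂M₁₂ + a₁₃M₁₃ - a₁₄M₁₄

M₁₁ = det[[4, -2, -5]; [4, 4, 0]; [2, -1, 1]]
  = (4)·((4)(1) - (0)(-1)) - (-2)·((4)(1) - (0)(2)) + (-5)·((4)(-1) - (4)(2))
  = (4)(4) - (-2)(4) + (-5)(-12)
  = 84
M₁₂ = det[[4, -2, -5]; [4, 4, 0]; [-2, -1, 1]]
  = (4)·((4)(1) - (0)(-1)) - (-2)·((4)(1) - (0)(-2)) + (-5)·((4)(-1) - (4)(-2))
  = (4)(4) - (-2)(4) + (-5)(4)
  = 4
M₁₃ = det[[4, 4, -5]; [4, 4, 0]; [-2, 2, 1]]
  = (4)·((4)(1) - (0)(2)) - (4)·((4)(1) - (0)(-2)) + (-5)·((4)(2) - (4)(-2))
  = (4)(4) - (4)(4) + (-5)(16)
  = -80
M₁₄ = det[[4, 4, -2]; [4, 4, 4]; [-2, 2, -1]]
  = (4)·((4)(-1) - (4)(2)) - (4)·((4)(-1) - (4)(-2)) + (-2)·((4)(2) - (4)(-2))
  = (4)(-12) - (4)(4) + (-2)(16)
  = -96

det(A) = (5)(84) - (2)(4) + (4)(-80) - (1)(-96) = 188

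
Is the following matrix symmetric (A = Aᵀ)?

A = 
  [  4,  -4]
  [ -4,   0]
Yes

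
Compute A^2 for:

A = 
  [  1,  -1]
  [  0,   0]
A² = A·A:
A²[1,1] = (1)(1) + (-1)(0) = 1
A²[1,2] = (1)(-1) + (-1)(0) = -1
A²[2,1] = (0)(1) + (0)(0) = 0
A²[2,2] = (0)(-1) + (0)(0) = 0
A² = 
  [  1,  -1]
  [  0,   0]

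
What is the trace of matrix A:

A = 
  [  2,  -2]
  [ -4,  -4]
-2

tr(A) = 2 + -4 = -2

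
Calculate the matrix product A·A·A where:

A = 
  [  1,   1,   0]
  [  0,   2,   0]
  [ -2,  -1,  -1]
A² = A·A:
A²[1,1] = (1)(1) + (1)(0) + (0)(-2) = 1
A²[1,2] = (1)(1) + (1)(2) + (0)(-1) = 3
A²[1,3] = (1)(0) + (1)(0) + (0)(-1) = 0
A²[2,1] = (0)(1) + (2)(0) + (0)(-2) = 0
A²[2,2] = (0)(1) + (2)(2) + (0)(-1) = 4
A²[2,3] = (0)(0) + (2)(0) + (0)(-1) = 0
A²[3,1] = (-2)(1) + (-1)(0) + (-1)(-2) = 0
A²[3,2] = (-2)(1) + (-1)(2) + (-1)(-1) = -3
A²[3,3] = (-2)(0) + (-1)(0) + (-1)(-1) = 1
A² = 
  [  1,   3,   0]
  [  0,   4,   0]
  [  0,  -3,   1]

A^3 = A^2·A:
A^3[1,1] = (1)(1) + (3)(0) + (0)(-2) = 1
A^3[1,2] = (1)(1) + (3)(2) + (0)(-1) = 7
A^3[1,3] = (1)(0) + (3)(0) + (0)(-1) = 0
A^3[2,1] = (0)(1) + (4)(0) + (0)(-2) = 0
A^3[2,2] = (0)(1) + (4)(2) + (0)(-1) = 8
A^3[2,3] = (0)(0) + (4)(0) + (0)(-1) = 0
A^3[3,1] = (0)(1) + (-3)(0) + (1)(-2) = -2
A^3[3,2] = (0)(1) + (-3)(2) + (1)(-1) = -7
A^3[3,3] = (0)(0) + (-3)(0) + (1)(-1) = -1
A^3 = 
  [  1,   7,   0]
  [  0,   8,   0]
  [ -2,  -7,  -1]

Therefore
A^3 = 
  [  1,   7,   0]
  [  0,   8,   0]
  [ -2,  -7,  -1]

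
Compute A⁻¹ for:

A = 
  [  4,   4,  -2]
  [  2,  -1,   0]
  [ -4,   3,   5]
det(A) = (4)·((-1)(5) - (0)(3)) - (4)·((2)(5) - (0)(-4)) + (-2)·((2)(3) - (-1)(-4))
  = (4)(-5) - (4)(10) + (-2)(2)
  = -64
det(A) = -64 ≠ 0, so A is invertible.

Cofactors Cᵢⱼ = (-1)ⁱ⁺ʲ·Mᵢⱼ:
C = 
  [ -5, -10,   2]
  [-26,  12, -28]
  [ -2,  -4, -12]

adj(A) = Cᵀ:
adj(A) = 
  [ -5, -26,  -2]
  [-10,  12,  -4]
  [  2, -28, -12]

A⁻¹ = (-1/64) · adj(A):
A⁻¹ = 
  [ 5/64, 13/32,  1/32]
  [ 5/32, -3/16,  1/16]
  [-1/32,  7/16,  3/16]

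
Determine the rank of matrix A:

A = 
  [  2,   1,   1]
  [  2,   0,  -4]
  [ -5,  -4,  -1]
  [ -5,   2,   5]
rank(A) = 3

Row reduce:
R2 → R2 - (1)·R1
R3 → R3 + (5/2)·R1
R4 → R4 + (5/2)·R1
R3 → R3 - (3/2)·R2
R4 → R4 + (9/2)·R2
R4 → R4 + (5/3)·R3
REF = 
  [  2,   1,   1]
  [  0,  -1,  -5]
  [  0,   0,   9]
  [  0,   0,   0]
Pivot columns: 1, 2, 3 → 3 pivots.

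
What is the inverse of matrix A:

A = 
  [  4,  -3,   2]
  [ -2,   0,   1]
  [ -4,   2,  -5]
det(A) = (4)·((0)(-5) - (1)(2)) - (-3)·((-2)(-5) - (1)(-4)) + (2)·((-2)(2) - (0)(-4))
  = (4)(-2) - (-3)(14) + (2)(-4)
  = 26
det(A) = 26 ≠ 0, so A is invertible.

Cofactors Cᵢⱼ = (-1)ⁱ⁺ʲ·Mᵢⱼ:
C = 
  [ -2, -14,  -4]
  [-11, -12,   4]
  [ -3,  -8,  -6]

adj(A) = Cᵀ:
adj(A) = 
  [ -2, -11,  -3]
  [-14, -12,  -8]
  [ -4,   4,  -6]

A⁻¹ = (1/26) · adj(A):
A⁻¹ = 
  [ -1/13, -11/26,  -3/26]
  [ -7/13,  -6/13,  -4/13]
  [ -2/13,   2/13,  -3/13]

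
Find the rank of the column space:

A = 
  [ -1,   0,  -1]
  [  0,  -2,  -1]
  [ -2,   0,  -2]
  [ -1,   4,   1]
dim(Col(A)) = 2

Row reduce:
R3 → R3 - (2)·R1
R4 → R4 - (1)·R1
R4 → R4 + (2)·R2
REF = 
  [ -1,   0,  -1]
  [  0,  -2,  -1]
  [  0,   0,   0]
  [  0,   0,   0]
Pivot columns: 1, 2 → 2 pivots.
dim(Col(A)) = number of pivot columns = 2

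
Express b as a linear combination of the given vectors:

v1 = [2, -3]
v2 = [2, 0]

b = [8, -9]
c1 = 3, c2 = 1

b = 3·v1 + 1·v2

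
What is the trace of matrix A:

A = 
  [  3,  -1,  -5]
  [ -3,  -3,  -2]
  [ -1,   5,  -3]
-3

tr(A) = 3 + -3 + -3 = -3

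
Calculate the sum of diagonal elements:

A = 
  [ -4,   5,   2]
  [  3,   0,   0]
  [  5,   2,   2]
-2

tr(A) = -4 + 0 + 2 = -2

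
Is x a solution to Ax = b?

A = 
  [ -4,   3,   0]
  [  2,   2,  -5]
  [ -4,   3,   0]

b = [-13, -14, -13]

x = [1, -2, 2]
No

Ax = [-10, -12, -10] ≠ b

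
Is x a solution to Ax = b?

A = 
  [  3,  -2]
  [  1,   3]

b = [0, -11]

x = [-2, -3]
Yes

Ax = [0, -11] = b ✓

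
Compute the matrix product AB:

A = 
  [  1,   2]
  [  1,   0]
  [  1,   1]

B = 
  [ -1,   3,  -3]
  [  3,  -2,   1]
AB = 
  [  5,  -1,  -1]
  [ -1,   3,  -3]
  [  2,   1,  -2]

A is 3×2 and B is 2×3, so AB is 3×3. Each entry is (row of A)·(column of B):
AB[1,1] = (1)(-1) + (2)(3) = 5
AB[1,2] = (1)(3) + (2)(-2) = -1
AB[1,3] = (1)(-3) + (2)(1) = -1
AB[2,1] = (1)(-1) + (0)(3) = -1
AB[2,2] = (1)(3) + (0)(-2) = 3
AB[2,3] = (1)(-3) + (0)(1) = -3
AB[3,1] = (1)(-1) + (1)(3) = 2
AB[3,2] = (1)(3) + (1)(-2) = 1
AB[3,3] = (1)(-3) + (1)(1) = -2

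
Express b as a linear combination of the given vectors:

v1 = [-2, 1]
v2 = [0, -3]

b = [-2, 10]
c1 = 1, c2 = -3

b = 1·v1 + -3·v2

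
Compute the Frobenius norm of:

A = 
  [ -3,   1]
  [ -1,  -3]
||A||_F = 4.472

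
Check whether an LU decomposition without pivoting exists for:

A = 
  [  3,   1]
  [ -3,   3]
Yes.
A[1,1] = 3 ≠ 0, so Gaussian elimination proceeds without a row swap: multiplier ℓ₂₁ = (-3)/(3) = -1, and U[2,2] = 3 - (-1)(1) = 4.
L = 
  [  1,   0]
  [ -1,   1]
U = 
  [  3,   1]
  [  0,   4]
Check row 2 of LU: [(-1)(3), (-1)(1) + 4] = [-3, 3] = row 2 of A ✓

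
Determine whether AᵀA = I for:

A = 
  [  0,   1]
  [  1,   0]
Yes

AᵀA = 
  [  1,   0]
  [  0,   1]
= I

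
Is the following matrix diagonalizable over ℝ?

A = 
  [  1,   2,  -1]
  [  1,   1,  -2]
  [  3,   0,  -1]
No

Characteristic polynomial: det(λI - A) = λ³ - λ² + 8
By the rational root theorem any rational root is an integer dividing 8; none of those is a root, so p(λ) has no rational roots and hence (being an irreducible cubic) no repeated roots.
Discriminant of the cubic: Δ = -1696
Δ < 0 ⇒ one real eigenvalue and a complex-conjugate pair: λ ≈ 1.358 + 1.678i, 1.358 - 1.678i, -1.716
Has complex eigenvalues (not diagonalizable over ℝ).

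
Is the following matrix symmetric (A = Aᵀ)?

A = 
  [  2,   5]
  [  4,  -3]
No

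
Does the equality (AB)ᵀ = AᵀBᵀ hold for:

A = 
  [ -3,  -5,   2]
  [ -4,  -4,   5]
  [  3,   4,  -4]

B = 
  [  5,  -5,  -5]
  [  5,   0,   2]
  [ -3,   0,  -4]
No

(AB)ᵀ = 
  [-46, -55,  47]
  [ 15,  20, -15]
  [ -3,  -8,   9]

AᵀBᵀ = 
  [-10,  -9,  -3]
  [-25, -17,  -1]
  [  5,   2,  10]

The two matrices differ, so (AB)ᵀ ≠ AᵀBᵀ in general. The correct identity is (AB)ᵀ = BᵀAᵀ.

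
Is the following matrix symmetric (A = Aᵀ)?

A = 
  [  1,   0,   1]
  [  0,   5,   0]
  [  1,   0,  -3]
Yes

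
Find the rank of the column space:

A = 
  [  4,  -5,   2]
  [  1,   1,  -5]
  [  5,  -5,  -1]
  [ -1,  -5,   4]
dim(Col(A)) = 3

Row reduce:
R2 → R2 - (1/4)·R1
R3 → R3 - (5/4)·R1
R4 → R4 + (1/4)·R1
R3 → R3 - (5/9)·R2
R4 → R4 + (25/9)·R2
R4 → R4 - (97/4)·R3
REF = 
  [    4,    -5,     2]
  [    0,   9/4, -11/2]
  [    0,     0,  -4/9]
  [    0,     0,     0]
Pivot columns: 1, 2, 3 → 3 pivots.
dim(Col(A)) = number of pivot columns = 3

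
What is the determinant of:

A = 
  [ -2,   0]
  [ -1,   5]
For a 2×2 matrix, det = ad - bc = (-2)(5) - (0)(-1) = -10

det(A) = -10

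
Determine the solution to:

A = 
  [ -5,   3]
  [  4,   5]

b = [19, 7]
Row reduce the augmented matrix [A|b]:
R2 → R2 + (4/5)·R1
REF = 
  [   -5,     3,    19]
  [    0,  37/5, 111/5]

Back-substitution:
x₂ = (111/5) / (37/5) = 3
x₁ = (19 - (3)(3)) / (-5) = -2

x = [-2, 3]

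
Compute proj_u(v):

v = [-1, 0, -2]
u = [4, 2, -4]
v·u = (-1)(4) + (0)(2) + (-2)(-4) = 4
u·u = (4)² + (2)² + (-4)² = 36
proj_u(v) = (v·u / u·u) × u = (4/36) × u = (1/9) × u

proj_u(v) = [4/9, 2/9, -4/9]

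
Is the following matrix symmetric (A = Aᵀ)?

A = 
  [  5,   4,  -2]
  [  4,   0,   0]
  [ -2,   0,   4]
Yes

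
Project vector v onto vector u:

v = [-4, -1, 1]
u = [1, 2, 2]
proj_u(v) = [-4/9, -8/9, -8/9]

v·u = (-4)(1) + (-1)(2) + (1)(2) = -4
u·u = (1)² + (2)² + (2)² = 9
proj_u(v) = (v·u / u·u) × u = (-4/9) × u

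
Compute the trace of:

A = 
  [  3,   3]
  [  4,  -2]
1

tr(A) = 3 + -2 = 1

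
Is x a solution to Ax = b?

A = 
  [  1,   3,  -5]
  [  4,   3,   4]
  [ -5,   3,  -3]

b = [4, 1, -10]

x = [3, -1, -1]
No

Ax = [5, 5, -15] ≠ b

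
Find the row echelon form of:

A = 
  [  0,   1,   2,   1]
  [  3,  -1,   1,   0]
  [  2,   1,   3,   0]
Row operations:
Swap R1 ↔ R2
R3 → R3 - (2/3)·R1
R3 → R3 - (5/3)·R2

Resulting echelon form:
REF = 
  [   3,   -1,    1,    0]
  [   0,    1,    2,    1]
  [   0,    0,   -1, -5/3]

Rank = 3 (number of non-zero pivot rows).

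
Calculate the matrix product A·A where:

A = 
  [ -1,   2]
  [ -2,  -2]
A² = A·A:
A²[1,1] = (-1)(-1) + (2)(-2) = -3
A²[1,2] = (-1)(2) + (2)(-2) = -6
A²[2,1] = (-2)(-1) + (-2)(-2) = 6
A²[2,2] = (-2)(2) + (-2)(-2) = 0
A² = 
  [ -3,  -6]
  [  6,   0]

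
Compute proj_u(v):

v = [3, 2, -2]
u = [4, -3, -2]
proj_u(v) = [40/29, -30/29, -20/29]

v·u = (3)(4) + (2)(-3) + (-2)(-2) = 10
u·u = (4)² + (-3)² + (-2)² = 29
proj_u(v) = (v·u / u·u) × u = (10/29) × u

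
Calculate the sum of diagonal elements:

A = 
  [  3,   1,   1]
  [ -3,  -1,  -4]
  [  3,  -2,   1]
3

tr(A) = 3 + -1 + 1 = 3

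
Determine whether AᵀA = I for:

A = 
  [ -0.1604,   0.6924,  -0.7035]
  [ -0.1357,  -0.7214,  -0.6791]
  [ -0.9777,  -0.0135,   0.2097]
Yes

AᵀA = 
  [  1,   0,   0]
  [  0,   1,   0]
  [  0,   0,   1.0001]
≈ I (equal to I up to the 4-dp rounding of the entries)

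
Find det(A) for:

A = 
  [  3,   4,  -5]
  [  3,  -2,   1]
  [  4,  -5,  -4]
Cofactor expansion along row 1:
det(A) = (3)·((-2)(-4) - (1)(-5)) - (4)·((3)(-4) - (1)(4)) + (-5)·((3)(-5) - (-2)(4))
  = (3)(13) - (4)(-16) + (-5)(-7)
  = 138

det(A) = 138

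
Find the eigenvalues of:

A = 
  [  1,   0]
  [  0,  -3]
λ = 1, -3

tr(A) = -2, det(A) = -3
Characteristic polynomial: λ² - tr(A)λ + det(A) = λ² + 2λ - 3
λ² + 2λ - 3 = (λ + 3)(λ - 1)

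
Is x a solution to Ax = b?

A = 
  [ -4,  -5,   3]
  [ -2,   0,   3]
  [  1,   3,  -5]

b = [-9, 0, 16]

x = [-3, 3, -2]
Yes

Ax = [-9, 0, 16] = b ✓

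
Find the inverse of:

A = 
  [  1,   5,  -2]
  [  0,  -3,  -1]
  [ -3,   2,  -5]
det(A) = (1)·((-3)(-5) - (-1)(2)) - (5)·((0)(-5) - (-1)(-3)) + (-2)·((0)(2) - (-3)(-3))
  = (1)(17) - (5)(-3) + (-2)(-9)
  = 50
det(A) = 50 ≠ 0, so A is invertible.

Cofactors Cᵢⱼ = (-1)ⁱ⁺ʲ·Mᵢⱼ:
C = 
  [ 17,   3,  -9]
  [ 21, -11, -17]
  [-11,   1,  -3]

adj(A) = Cᵀ:
adj(A) = 
  [ 17,  21, -11]
  [  3, -11,   1]
  [ -9, -17,  -3]

A⁻¹ = (1/50) · adj(A):
A⁻¹ = 
  [ 17/50,  21/50, -11/50]
  [  3/50, -11/50,   1/50]
  [ -9/50, -17/50,  -3/50]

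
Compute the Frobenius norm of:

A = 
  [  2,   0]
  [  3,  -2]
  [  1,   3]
||A||_F = 5.196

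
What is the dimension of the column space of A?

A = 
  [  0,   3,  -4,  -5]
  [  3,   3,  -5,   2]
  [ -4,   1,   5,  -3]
Row reduce:
Swap R1 ↔ R2
R3 → R3 + (4/3)·R1
R3 → R3 - (5/3)·R2
REF = 
  [  3,   3,  -5,   2]
  [  0,   3,  -4,  -5]
  [  0,   0,   5,   8]
Pivot columns: 1, 2, 3 → 3 pivots.
dim(Col(A)) = number of pivot columns = 3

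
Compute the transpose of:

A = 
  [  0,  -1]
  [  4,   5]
Aᵀ = 
  [  0,   4]
  [ -1,   5]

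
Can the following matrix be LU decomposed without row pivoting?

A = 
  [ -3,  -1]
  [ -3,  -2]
Yes.
A[1,1] = -3 ≠ 0, so Gaussian elimination proceeds without a row swap: multiplier ℓ₂₁ = (-3)/(-3) = 1, and U[2,2] = -2 - (1)(-1) = -1.
L = 
  [  1,   0]
  [  1,   1]
U = 
  [ -3,  -1]
  [  0,  -1]
Check row 2 of LU: [(1)(-3), (1)(-1) + (-1)] = [-3, -2] = row 2 of A ✓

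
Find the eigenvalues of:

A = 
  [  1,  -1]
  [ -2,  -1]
λ = √3, -√3  (≈ 1.732, -1.732)

tr(A) = 0, det(A) = -3
Characteristic polynomial: λ² - tr(A)λ + det(A) = λ² - 3
λ² - 3 = 0  ⇒  λ = (0 ± √((0)² - 4·(-3)))/2 = (0 ± √(12))/2
  = √3,  -√3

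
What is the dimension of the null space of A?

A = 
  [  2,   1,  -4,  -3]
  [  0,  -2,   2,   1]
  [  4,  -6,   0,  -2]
nullity(A) = 2

Row reduce:
R3 → R3 - (2)·R1
R3 → R3 - (4)·R2
REF = 
  [  2,   1,  -4,  -3]
  [  0,  -2,   2,   1]
  [  0,   0,   0,   0]
Pivot columns: 1, 2 → 2 pivots.
rank(A) = 2, so nullity(A) = 4 - 2 = 2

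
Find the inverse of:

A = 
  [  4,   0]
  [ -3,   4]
det(A) = (4)(4) - (0)(-3) = 16
For a 2×2 matrix, A⁻¹ = (1/det(A)) · [[d, -b], [-c, a]]
    = (1/16) · [[4, 0], [3, 4]]

A⁻¹ = 
  [ 1/4,    0]
  [3/16,  1/4]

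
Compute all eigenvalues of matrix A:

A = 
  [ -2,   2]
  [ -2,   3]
tr(A) = 1, det(A) = -2
Characteristic polynomial: λ² - tr(A)λ + det(A) = λ² - λ - 2
λ² - λ - 2 = (λ + 1)(λ - 2)

λ = 2, -1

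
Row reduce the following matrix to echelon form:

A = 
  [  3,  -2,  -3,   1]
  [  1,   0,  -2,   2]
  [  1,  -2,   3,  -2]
Row operations:
R2 → R2 - (1/3)·R1
R3 → R3 - (1/3)·R1
R3 → R3 + (2)·R2

Resulting echelon form:
REF = 
  [  3,  -2,  -3,   1]
  [  0, 2/3,  -1, 5/3]
  [  0,   0,   2,   1]

Rank = 3 (number of non-zero pivot rows).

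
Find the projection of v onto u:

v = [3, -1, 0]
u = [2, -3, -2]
proj_u(v) = [18/17, -27/17, -18/17]

v·u = (3)(2) + (-1)(-3) + (0)(-2) = 9
u·u = (2)² + (-3)² + (-2)² = 17
proj_u(v) = (v·u / u·u) × u = (9/17) × u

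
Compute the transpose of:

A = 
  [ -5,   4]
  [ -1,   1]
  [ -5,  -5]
Aᵀ = 
  [ -5,  -1,  -5]
  [  4,   1,  -5]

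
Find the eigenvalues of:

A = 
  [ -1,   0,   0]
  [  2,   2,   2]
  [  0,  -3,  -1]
Characteristic polynomial: det(λI - A) = λ³ + 3λ + 4
Testing integer divisors of the constant term: p(-1) = 0, so (λ + 1) is a factor:
p(λ) = (λ + 1)(λ² - λ + 4)
λ² - λ + 4 = 0  ⇒  λ = (1 ± √((-1)² - 4·(4)))/2 = (1 ± √(-15))/2
  = (1 + i√15)/2,  (1 - i√15)/2

λ = -1, (1 + i√15)/2, (1 - i√15)/2  (≈ -1, 0.5 + 1.936i, 0.5 - 1.936i)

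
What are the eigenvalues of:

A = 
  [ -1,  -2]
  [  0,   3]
λ = 3, -1

tr(A) = 2, det(A) = -3
Characteristic polynomial: λ² - tr(A)λ + det(A) = λ² - 2λ - 3
λ² - 2λ - 3 = (λ + 1)(λ - 3)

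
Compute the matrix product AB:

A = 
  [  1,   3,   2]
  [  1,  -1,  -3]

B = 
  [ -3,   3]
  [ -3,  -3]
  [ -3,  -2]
AB = 
  [-18, -10]
  [  9,  12]

A is 2×3 and B is 3×2, so AB is 2×2. Each entry is (row of A)·(column of B):
AB[1,1] = (1)(-3) + (3)(-3) + (2)(-3) = -18
AB[1,2] = (1)(3) + (3)(-3) + (2)(-2) = -10
AB[2,1] = (1)(-3) + (-1)(-3) + (-3)(-3) = 9
AB[2,2] = (1)(3) + (-1)(-3) + (-3)(-2) = 12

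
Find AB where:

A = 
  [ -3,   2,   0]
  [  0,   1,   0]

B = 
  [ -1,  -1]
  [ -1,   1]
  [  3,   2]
AB = 
  [  1,   5]
  [ -1,   1]

A is 2×3 and B is 3×2, so AB is 2×2. Each entry is (row of A)·(column of B):
AB[1,1] = (-3)(-1) + (2)(-1) + (0)(3) = 1
AB[1,2] = (-3)(-1) + (2)(1) + (0)(2) = 5
AB[2,1] = (0)(-1) + (1)(-1) + (0)(3) = -1
AB[2,2] = (0)(-1) + (1)(1) + (0)(2) = 1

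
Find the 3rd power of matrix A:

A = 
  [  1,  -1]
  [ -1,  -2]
A² = A·A:
A²[1,1] = (1)(1) + (-1)(-1) = 2
A²[1,2] = (1)(-1) + (-1)(-2) = 1
A²[2,1] = (-1)(1) + (-2)(-1) = 1
A²[2,2] = (-1)(-1) + (-2)(-2) = 5
A² = 
  [  2,   1]
  [  1,   5]

A^3 = A^2·A:
A^3[1,1] = (2)(1) + (1)(-1) = 1
A^3[1,2] = (2)(-1) + (1)(-2) = -4
A^3[2,1] = (1)(1) + (5)(-1) = -4
A^3[2,2] = (1)(-1) + (5)(-2) = -11
A^3 = 
  [  1,  -4]
  [ -4, -11]

Therefore
A^3 = 
  [  1,  -4]
  [ -4, -11]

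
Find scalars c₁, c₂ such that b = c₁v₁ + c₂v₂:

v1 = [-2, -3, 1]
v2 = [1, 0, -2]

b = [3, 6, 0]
c1 = -2, c2 = -1

b = -2·v1 + -1·v2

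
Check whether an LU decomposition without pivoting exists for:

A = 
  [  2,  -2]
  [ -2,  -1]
Yes.
A[1,1] = 2 ≠ 0, so Gaussian elimination proceeds without a row swap: multiplier ℓ₂₁ = (-2)/(2) = -1, and U[2,2] = -1 - (-1)(-2) = -3.
L = 
  [  1,   0]
  [ -1,   1]
U = 
  [  2,  -2]
  [  0,  -3]
Check row 2 of LU: [(-1)(2), (-1)(-2) + (-3)] = [-2, -1] = row 2 of A ✓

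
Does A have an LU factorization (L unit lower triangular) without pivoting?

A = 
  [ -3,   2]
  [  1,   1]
Yes.
A[1,1] = -3 ≠ 0, so Gaussian elimination proceeds without a row swap: multiplier ℓ₂₁ = (1)/(-3) = -1/3, and U[2,2] = 1 - (-1/3)(2) = 5/3.
L = 
  [   1,    0]
  [-1/3,    1]
U = 
  [ -3,   2]
  [  0, 5/3]
Check row 2 of LU: [(-1/3)(-3), (-1/3)(2) + (5/3)] = [1, 1] = row 2 of A ✓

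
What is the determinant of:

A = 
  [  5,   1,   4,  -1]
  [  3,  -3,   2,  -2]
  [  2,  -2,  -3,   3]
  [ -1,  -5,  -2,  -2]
Cofactor expansion along row 1: det(A) = a₁₁M₁₁ - a₁₂M₁₂ + a₁₃M₁₃ - a₁₄M₁₄

M₁₁ = det[[-3, 2, -2]; [-2, -3, 3]; [-5, -2, -2]]
  = (-3)·((-3)(-2) - (3)(-2)) - (2)·((-2)(-2) - (3)(-5)) + (-2)·((-2)(-2) - (-3)(-5))
  = (-3)(12) - (2)(19) + (-2)(-11)
  = -52
M₁₂ = det[[3, 2, -2]; [2, -3, 3]; [-1, -2, -2]]
  = (3)·((-3)(-2) - (3)(-2)) - (2)·((2)(-2) - (3)(-1)) + (-2)·((2)(-2) - (-3)(-1))
  = (3)(12) - (2)(-1) + (-2)(-7)
  = 52
M₁₃ = det[[3, -3, -2]; [2, -2, 3]; [-1, -5, -2]]
  = (3)·((-2)(-2) - (3)(-5)) - (-3)·((2)(-2) - (3)(-1)) + (-2)·((2)(-5) - (-2)(-1))
  = (3)(19) - (-3)(-1) + (-2)(-12)
  = 78
M₁₄ = det[[3, -3, 2]; [2, -2, -3]; [-1, -5, -2]]
  = (3)·((-2)(-2) - (-3)(-5)) - (-3)·((2)(-2) - (-3)(-1)) + (2)·((2)(-5) - (-2)(-1))
  = (3)(-11) - (-3)(-7) + (2)(-12)
  = -78

det(A) = (5)(-52) - (1)(52) + (4)(78) - (-1)(-78) = -78

det(A) = -78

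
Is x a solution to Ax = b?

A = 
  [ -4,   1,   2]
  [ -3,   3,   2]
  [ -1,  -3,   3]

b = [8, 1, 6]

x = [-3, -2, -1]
Yes

Ax = [8, 1, 6] = b ✓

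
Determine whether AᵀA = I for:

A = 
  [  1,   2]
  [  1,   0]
No

AᵀA = 
  [  2,   2]
  [  2,   4]
≠ I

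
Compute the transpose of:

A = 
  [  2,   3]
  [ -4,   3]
Aᵀ = 
  [  2,  -4]
  [  3,   3]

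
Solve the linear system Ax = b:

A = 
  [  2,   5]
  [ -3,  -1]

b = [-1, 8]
Row reduce the augmented matrix [A|b]:
R2 → R2 + (3/2)·R1
REF = 
  [   2,    5,   -1]
  [   0, 13/2, 13/2]

Back-substitution:
x₂ = (13/2) / (13/2) = 1
x₁ = (-1 - (5)(1)) / 2 = -3

x = [-3, 1]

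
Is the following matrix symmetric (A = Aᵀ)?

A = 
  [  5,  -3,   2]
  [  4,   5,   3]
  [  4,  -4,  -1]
No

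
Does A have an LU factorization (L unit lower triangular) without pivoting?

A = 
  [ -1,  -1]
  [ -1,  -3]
Yes.
A[1,1] = -1 ≠ 0, so Gaussian elimination proceeds without a row swap: multiplier ℓ₂₁ = (-1)/(-1) = 1, and U[2,2] = -3 - (1)(-1) = -2.
L = 
  [  1,   0]
  [  1,   1]
U = 
  [ -1,  -1]
  [  0,  -2]
Check row 2 of LU: [(1)(-1), (1)(-1) + (-2)] = [-1, -3] = row 2 of A ✓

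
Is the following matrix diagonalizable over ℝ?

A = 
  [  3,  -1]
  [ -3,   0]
Yes

tr(A) = 3, det(A) = -3
Characteristic polynomial: λ² - tr(A)λ + det(A) = λ² - 3λ - 3
λ² - 3λ - 3 = 0  ⇒  λ = (3 ± √((-3)² - 4·(-3)))/2 = (3 ± √(21))/2
  = (3 + √21)/2,  (3 - √21)/2
Eigenvalues: (3 + √21)/2, (3 - √21)/2  (≈ 3.791, -0.7913)
The two irrational eigenvalues are distinct (simple), so each has alg. mult. = geom. mult. = 1.
Sum of geometric multiplicities equals n, so A has n independent eigenvectors.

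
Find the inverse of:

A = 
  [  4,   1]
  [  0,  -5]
det(A) = (4)(-5) - (1)(0) = -20
For a 2×2 matrix, A⁻¹ = (1/det(A)) · [[d, -b], [-c, a]]
    = (-1/20) · [[-5, -1], [0, 4]]

A⁻¹ = 
  [ 1/4, 1/20]
  [   0, -1/5]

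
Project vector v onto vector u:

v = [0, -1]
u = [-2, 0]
proj_u(v) = [0, 0]

v·u = (0)(-2) + (-1)(0) = 0
u·u = (-2)² + (0)² = 4
proj_u(v) = (v·u / u·u) × u = (0/4) × u = (0) × u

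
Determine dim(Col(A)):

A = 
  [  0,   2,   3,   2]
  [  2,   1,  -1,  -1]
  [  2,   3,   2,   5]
dim(Col(A)) = 3

Row reduce:
Swap R1 ↔ R2
R3 → R3 - (1)·R1
R3 → R3 - (1)·R2
REF = 
  [  2,   1,  -1,  -1]
  [  0,   2,   3,   2]
  [  0,   0,   0,   4]
Pivot columns: 1, 2, 4 → 3 pivots.
dim(Col(A)) = number of pivot columns = 3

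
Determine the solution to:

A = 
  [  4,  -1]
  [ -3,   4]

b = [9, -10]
x = [2, -1]

Row reduce the augmented matrix [A|b]:
R2 → R2 + (3/4)·R1
REF = 
  [    4,    -1,     9]
  [    0,  13/4, -13/4]

Back-substitution:
x₂ = (-13/4) / (13/4) = -1
x₁ = (9 - (-1)(-1)) / 4 = 2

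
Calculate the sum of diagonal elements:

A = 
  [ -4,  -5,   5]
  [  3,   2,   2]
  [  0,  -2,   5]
3

tr(A) = -4 + 2 + 5 = 3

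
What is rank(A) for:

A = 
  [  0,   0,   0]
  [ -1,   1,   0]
rank(A) = 1

Row reduce:
Swap R1 ↔ R2
REF = 
  [ -1,   1,   0]
  [  0,   0,   0]
Pivot columns: 1 → 1 pivot.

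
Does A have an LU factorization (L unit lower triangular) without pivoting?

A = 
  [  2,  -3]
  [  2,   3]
Yes.
A[1,1] = 2 ≠ 0, so Gaussian elimination proceeds without a row swap: multiplier ℓ₂₁ = (2)/(2) = 1, and U[2,2] = 3 - (1)(-3) = 6.
L = 
  [  1,   0]
  [  1,   1]
U = 
  [  2,  -3]
  [  0,   6]
Check row 2 of LU: [(1)(2), (1)(-3) + 6] = [2, 3] = row 2 of A ✓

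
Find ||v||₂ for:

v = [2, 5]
5.385

||v||₂ = √((2)² + (5)²) = √29 = 5.385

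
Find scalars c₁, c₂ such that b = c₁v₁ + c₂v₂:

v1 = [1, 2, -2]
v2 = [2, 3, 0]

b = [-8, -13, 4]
c1 = -2, c2 = -3

b = -2·v1 + -3·v2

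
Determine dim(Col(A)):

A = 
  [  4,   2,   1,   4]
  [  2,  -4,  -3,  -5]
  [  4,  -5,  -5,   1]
dim(Col(A)) = 3

Row reduce:
R2 → R2 - (1/2)·R1
R3 → R3 - (1)·R1
R3 → R3 - (7/5)·R2
REF = 
  [     4,      2,      1,      4]
  [     0,     -5,   -7/2,     -7]
  [     0,      0, -11/10,   34/5]
Pivot columns: 1, 2, 3 → 3 pivots.
dim(Col(A)) = number of pivot columns = 3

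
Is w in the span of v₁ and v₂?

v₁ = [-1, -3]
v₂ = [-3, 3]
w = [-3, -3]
Yes

Form the augmented matrix and row-reduce:
[v₁|v₂|w] = 
  [ -1,  -3,  -3]
  [ -3,   3,  -3]
R2 → R2 - (3)·R1
REF = 
  [ -1,  -3,  -3]
  [  0,  12,   6]

No row of the form [0 0 | nonzero], so the system is consistent. Back-substitution gives c₁ = 3/2, c₂ = 1/2: w = (3/2)·v₁ + (1/2)·v₂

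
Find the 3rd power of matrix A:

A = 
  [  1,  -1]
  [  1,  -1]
A² = A·A:
A²[1,1] = (1)(1) + (-1)(1) = 0
A²[1,2] = (1)(-1) + (-1)(-1) = 0
A²[2,1] = (1)(1) + (-1)(1) = 0
A²[2,2] = (1)(-1) + (-1)(-1) = 0
A² = 
  [  0,   0]
  [  0,   0]

A^3 = A^2·A:
A^3[1,1] = (0)(1) + (0)(1) = 0
A^3[1,2] = (0)(-1) + (0)(-1) = 0
A^3[2,1] = (0)(1) + (0)(1) = 0
A^3[2,2] = (0)(-1) + (0)(-1) = 0
A^3 = 
  [  0,   0]
  [  0,   0]

Therefore
A^3 = 
  [  0,   0]
  [  0,   0]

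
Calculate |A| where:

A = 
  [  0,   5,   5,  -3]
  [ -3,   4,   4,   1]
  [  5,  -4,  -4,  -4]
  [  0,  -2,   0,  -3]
22

Cofactor expansion along row 1: det(A) = a₁₁M₁₁ - a₁₂M₁₂ + a₁₃M₁₃ - a₁₄M₁₄

M₁₁ = det[[4, 4, 1]; [-4, -4, -4]; [-2, 0, -3]]
  = (4)·((-4)(-3) - (-4)(0)) - (4)·((-4)(-3) - (-4)(-2)) + (1)·((-4)(0) - (-4)(-2))
  = (4)(12) - (4)(4) + (1)(-8)
  = 24
M₁₂ = det[[-3, 4, 1]; [5, -4, -4]; [0, 0, -3]]
  = (-3)·((-4)(-3) - (-4)(0)) - (4)·((5)(-3) - (-4)(0)) + (1)·((5)(0) - (-4)(0))
  = (-3)(12) - (4)(-15) + (1)(0)
  = 24
M₁₃ = det[[-3, 4, 1]; [5, -4, -4]; [0, -2, -3]]
  = (-3)·((-4)(-3) - (-4)(-2)) - (4)·((5)(-3) - (-4)(0)) + (1)·((5)(-2) - (-4)(0))
  = (-3)(4) - (4)(-15) + (1)(-10)
  = 38
M₁₄ = det[[-3, 4, 4]; [5, -4, -4]; [0, -2, 0]]
  = (-3)·((-4)(0) - (-4)(-2)) - (4)·((5)(0) - (-4)(0)) + (4)·((5)(-2) - (-4)(0))
  = (-3)(-8) - (4)(0) + (4)(-10)
  = -16

det(A) = (0)(24) - (5)(24) + (5)(38) - (-3)(-16) = 22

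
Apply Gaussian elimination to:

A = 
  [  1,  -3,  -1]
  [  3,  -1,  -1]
Row operations:
R2 → R2 - (3)·R1

Resulting echelon form:
REF = 
  [  1,  -3,  -1]
  [  0,   8,   2]

Rank = 2 (number of non-zero pivot rows).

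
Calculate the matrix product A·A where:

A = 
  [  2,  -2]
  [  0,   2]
A² = A·A:
A²[1,1] = (2)(2) + (-2)(0) = 4
A²[1,2] = (2)(-2) + (-2)(2) = -8
A²[2,1] = (0)(2) + (2)(0) = 0
A²[2,2] = (0)(-2) + (2)(2) = 4
A² = 
  [  4,  -8]
  [  0,   4]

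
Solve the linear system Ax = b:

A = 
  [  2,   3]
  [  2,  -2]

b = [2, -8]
x = [-2, 2]

Row reduce the augmented matrix [A|b]:
R2 → R2 - (1)·R1
REF = 
  [  2,   3,   2]
  [  0,  -5, -10]

Back-substitution:
x₂ = (-10) / (-5) = 2
x₁ = (2 - (3)(2)) / 2 = -2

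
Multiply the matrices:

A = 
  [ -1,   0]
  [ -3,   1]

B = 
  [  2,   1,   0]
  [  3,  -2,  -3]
A is 2×2 and B is 2×3, so AB is 2×3. Each entry is (row of A)·(column of B):
AB[1,1] = (-1)(2) + (0)(3) = -2
AB[1,2] = (-1)(1) + (0)(-2) = -1
AB[1,3] = (-1)(0) + (0)(-3) = 0
AB[2,1] = (-3)(2) + (1)(3) = -3
AB[2,2] = (-3)(1) + (1)(-2) = -5
AB[2,3] = (-3)(0) + (1)(-3) = -3

AB = 
  [ -2,  -1,   0]
  [ -3,  -5,  -3]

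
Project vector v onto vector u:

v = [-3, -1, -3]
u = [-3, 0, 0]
v·u = (-3)(-3) + (-1)(0) + (-3)(0) = 9
u·u = (-3)² + (0)² + (0)² = 9
proj_u(v) = (v·u / u·u) × u = (9/9) × u = (1) × u

proj_u(v) = [-3, 0, 0]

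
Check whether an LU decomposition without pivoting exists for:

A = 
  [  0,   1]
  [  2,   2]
No.
A[1,1] = 0 but A[2,1] = 2 ≠ 0. Any LU with L unit lower triangular has (LU)[1,1] = U[1,1] and (LU)[2,1] = L[2,1]·U[1,1]; matching A forces U[1,1] = 0, which then forces (LU)[2,1] = 0 ≠ 2. A row swap (pivoting) is required.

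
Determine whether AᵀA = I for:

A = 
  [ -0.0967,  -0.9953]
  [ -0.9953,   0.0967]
Yes

AᵀA = 
  [  1,   0]
  [  0,   1]
≈ I (equal to I up to the 4-dp rounding of the entries)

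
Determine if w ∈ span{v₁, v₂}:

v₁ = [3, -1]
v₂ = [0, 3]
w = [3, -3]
Yes

Form the augmented matrix and row-reduce:
[v₁|v₂|w] = 
  [  3,   0,   3]
  [ -1,   3,  -3]
R2 → R2 + (1/3)·R1
REF = 
  [  3,   0,   3]
  [  0,   3,  -2]

No row of the form [0 0 | nonzero], so the system is consistent. Back-substitution gives c₁ = 1, c₂ = -2/3: w = (1)·v₁ + (-2/3)·v₂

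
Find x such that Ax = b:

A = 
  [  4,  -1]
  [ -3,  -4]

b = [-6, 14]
x = [-2, -2]

Row reduce the augmented matrix [A|b]:
R2 → R2 + (3/4)·R1
REF = 
  [    4,    -1,    -6]
  [    0, -19/4,  19/2]

Back-substitution:
x₂ = (19/2) / (-19/4) = -2
x₁ = (-6 - (-1)(-2)) / 4 = -2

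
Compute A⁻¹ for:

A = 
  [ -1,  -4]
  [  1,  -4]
det(A) = (-1)(-4) - (-4)(1) = 8
For a 2×2 matrix, A⁻¹ = (1/det(A)) · [[d, -b], [-c, a]]
    = (1/8) · [[-4, 4], [-1, -1]]

A⁻¹ = 
  [-1/2,  1/2]
  [-1/8, -1/8]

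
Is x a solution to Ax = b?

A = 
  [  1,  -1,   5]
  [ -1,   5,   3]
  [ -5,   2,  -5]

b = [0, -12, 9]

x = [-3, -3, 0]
Yes

Ax = [0, -12, 9] = b ✓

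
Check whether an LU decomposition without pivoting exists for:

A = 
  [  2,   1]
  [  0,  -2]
Yes.
A[1,1] = 2 ≠ 0, so Gaussian elimination proceeds without a row swap: multiplier ℓ₂₁ = (0)/(2) = 0, and U[2,2] = -2 - (0)(1) = -2.
L = 
  [  1,   0]
  [  0,   1]
U = 
  [  2,   1]
  [  0,  -2]
Check row 2 of LU: [(0)(2), (0)(1) + (-2)] = [0, -2] = row 2 of A ✓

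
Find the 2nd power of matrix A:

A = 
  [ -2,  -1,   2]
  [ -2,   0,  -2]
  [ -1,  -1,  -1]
A² = A·A:
A²[1,1] = (-2)(-2) + (-1)(-2) + (2)(-1) = 4
A²[1,2] = (-2)(-1) + (-1)(0) + (2)(-1) = 0
A²[1,3] = (-2)(2) + (-1)(-2) + (2)(-1) = -4
A²[2,1] = (-2)(-2) + (0)(-2) + (-2)(-1) = 6
A²[2,2] = (-2)(-1) + (0)(0) + (-2)(-1) = 4
A²[2,3] = (-2)(2) + (0)(-2) + (-2)(-1) = -2
A²[3,1] = (-1)(-2) + (-1)(-2) + (-1)(-1) = 5
A²[3,2] = (-1)(-1) + (-1)(0) + (-1)(-1) = 2
A²[3,3] = (-1)(2) + (-1)(-2) + (-1)(-1) = 1
A² = 
  [  4,   0,  -4]
  [  6,   4,  -2]
  [  5,   2,   1]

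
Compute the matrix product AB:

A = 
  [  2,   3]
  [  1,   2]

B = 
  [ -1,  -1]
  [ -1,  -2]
A is 2×2 and B is 2×2, so AB is 2×2. Each entry is (row of A)·(column of B):
AB[1,1] = (2)(-1) + (3)(-1) = -5
AB[1,2] = (2)(-1) + (3)(-2) = -8
AB[2,1] = (1)(-1) + (2)(-1) = -3
AB[2,2] = (1)(-1) + (2)(-2) = -5

AB = 
  [ -5,  -8]
  [ -3,  -5]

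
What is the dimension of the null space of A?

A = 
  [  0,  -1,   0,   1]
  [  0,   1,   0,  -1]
nullity(A) = 3

Row reduce:
R2 → R2 + (1)·R1
REF = 
  [  0,  -1,   0,   1]
  [  0,   0,   0,   0]
Pivot columns: 2 → 1 pivot.
rank(A) = 1, so nullity(A) = 4 - 1 = 3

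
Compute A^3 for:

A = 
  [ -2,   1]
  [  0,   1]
A² = A·A:
A²[1,1] = (-2)(-2) + (1)(0) = 4
A²[1,2] = (-2)(1) + (1)(1) = -1
A²[2,1] = (0)(-2) + (1)(0) = 0
A²[2,2] = (0)(1) + (1)(1) = 1
A² = 
  [  4,  -1]
  [  0,   1]

A^3 = A^2·A:
A^3[1,1] = (4)(-2) + (-1)(0) = -8
A^3[1,2] = (4)(1) + (-1)(1) = 3
A^3[2,1] = (0)(-2) + (1)(0) = 0
A^3[2,2] = (0)(1) + (1)(1) = 1
A^3 = 
  [ -8,   3]
  [  0,   1]

Therefore
A^3 = 
  [ -8,   3]
  [  0,   1]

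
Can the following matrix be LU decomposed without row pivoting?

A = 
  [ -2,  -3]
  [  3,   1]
Yes.
A[1,1] = -2 ≠ 0, so Gaussian elimination proceeds without a row swap: multiplier ℓ₂₁ = (3)/(-2) = -3/2, and U[2,2] = 1 - (-3/2)(-3) = -7/2.
L = 
  [   1,    0]
  [-3/2,    1]
U = 
  [  -2,   -3]
  [   0, -7/2]
Check row 2 of LU: [(-3/2)(-2), (-3/2)(-3) + (-7/2)] = [3, 1] = row 2 of A ✓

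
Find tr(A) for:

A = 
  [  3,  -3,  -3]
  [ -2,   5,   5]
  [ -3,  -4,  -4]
4

tr(A) = 3 + 5 + -4 = 4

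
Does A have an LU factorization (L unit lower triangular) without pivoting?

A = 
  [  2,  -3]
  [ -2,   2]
Yes.
A[1,1] = 2 ≠ 0, so Gaussian elimination proceeds without a row swap: multiplier ℓ₂₁ = (-2)/(2) = -1, and U[2,2] = 2 - (-1)(-3) = -1.
L = 
  [  1,   0]
  [ -1,   1]
U = 
  [  2,  -3]
  [  0,  -1]
Check row 2 of LU: [(-1)(2), (-1)(-3) + (-1)] = [-2, 2] = row 2 of A ✓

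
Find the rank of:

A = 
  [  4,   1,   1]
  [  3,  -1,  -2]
rank(A) = 2

Row reduce:
R2 → R2 - (3/4)·R1
REF = 
  [    4,     1,     1]
  [    0,  -7/4, -11/4]
Pivot columns: 1, 2 → 2 pivots.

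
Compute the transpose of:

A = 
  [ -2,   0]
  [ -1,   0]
Aᵀ = 
  [ -2,  -1]
  [  0,   0]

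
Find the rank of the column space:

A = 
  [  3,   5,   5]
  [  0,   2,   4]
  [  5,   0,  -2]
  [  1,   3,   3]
Row reduce:
R3 → R3 - (5/3)·R1
R4 → R4 - (1/3)·R1
R3 → R3 + (25/6)·R2
R4 → R4 - (2/3)·R2
R4 → R4 + (4/19)·R3
REF = 
  [   3,    5,    5]
  [   0,    2,    4]
  [   0,    0, 19/3]
  [   0,    0,    0]
Pivot columns: 1, 2, 3 → 3 pivots.
dim(Col(A)) = number of pivot columns = 3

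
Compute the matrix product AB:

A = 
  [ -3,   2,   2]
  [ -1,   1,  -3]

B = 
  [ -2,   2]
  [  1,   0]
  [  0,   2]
A is 2×3 and B is 3×2, so AB is 2×2. Each entry is (row of A)·(column of B):
AB[1,1] = (-3)(-2) + (2)(1) + (2)(0) = 8
AB[1,2] = (-3)(2) + (2)(0) + (2)(2) = -2
AB[2,1] = (-1)(-2) + (1)(1) + (-3)(0) = 3
AB[2,2] = (-1)(2) + (1)(0) + (-3)(2) = -8

AB = 
  [  8,  -2]
  [  3,  -8]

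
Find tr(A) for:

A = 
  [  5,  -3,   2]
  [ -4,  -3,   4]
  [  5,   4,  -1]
1

tr(A) = 5 + -3 + -1 = 1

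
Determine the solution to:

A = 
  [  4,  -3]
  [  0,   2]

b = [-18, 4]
x = [-3, 2]

Row reduce the augmented matrix [A|b]:
(already in echelon form)
REF = 
  [  4,  -3, -18]
  [  0,   2,   4]

Back-substitution:
x₂ = 4 / 2 = 2
x₁ = (-18 - (-3)(2)) / 4 = -3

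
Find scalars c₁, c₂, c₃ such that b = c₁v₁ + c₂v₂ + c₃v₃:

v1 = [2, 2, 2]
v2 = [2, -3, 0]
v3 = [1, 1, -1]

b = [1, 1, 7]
c1 = 2, c2 = 0, c3 = -3

b = 2·v1 + 0·v2 + -3·v3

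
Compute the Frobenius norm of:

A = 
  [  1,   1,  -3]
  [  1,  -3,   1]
||A||_F = 4.69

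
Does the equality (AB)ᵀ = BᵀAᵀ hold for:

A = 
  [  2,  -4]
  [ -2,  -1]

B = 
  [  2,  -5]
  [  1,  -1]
Yes

(AB)ᵀ = 
  [  0,  -5]
  [ -6,  11]

BᵀAᵀ = 
  [  0,  -5]
  [ -6,  11]

Both sides are equal — this is the standard identity (AB)ᵀ = BᵀAᵀ, which holds for all A, B.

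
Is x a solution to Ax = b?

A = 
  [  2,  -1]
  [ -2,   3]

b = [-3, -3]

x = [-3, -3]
Yes

Ax = [-3, -3] = b ✓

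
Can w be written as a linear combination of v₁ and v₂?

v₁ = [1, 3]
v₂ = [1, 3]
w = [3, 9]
Yes

Form the augmented matrix and row-reduce:
[v₁|v₂|w] = 
  [  1,   1,   3]
  [  3,   3,   9]
R2 → R2 - (3)·R1
REF = 
  [  1,   1,   3]
  [  0,   0,   0]

No row of the form [0 0 | nonzero], so the system is consistent. Back-substitution gives c₁ = 3, c₂ = 0: w = (3)·v₁ + (0)·v₂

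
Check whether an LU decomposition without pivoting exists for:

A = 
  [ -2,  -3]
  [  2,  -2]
Yes.
A[1,1] = -2 ≠ 0, so Gaussian elimination proceeds without a row swap: multiplier ℓ₂₁ = (2)/(-2) = -1, and U[2,2] = -2 - (-1)(-3) = -5.
L = 
  [  1,   0]
  [ -1,   1]
U = 
  [ -2,  -3]
  [  0,  -5]
Check row 2 of LU: [(-1)(-2), (-1)(-3) + (-5)] = [2, -2] = row 2 of A ✓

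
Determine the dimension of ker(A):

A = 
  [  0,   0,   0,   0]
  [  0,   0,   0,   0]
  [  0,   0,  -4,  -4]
nullity(A) = 3

Row reduce:
Swap R1 ↔ R3
REF = 
  [  0,   0,  -4,  -4]
  [  0,   0,   0,   0]
  [  0,   0,   0,   0]
Pivot columns: 3 → 1 pivot.
rank(A) = 1, so nullity(A) = 4 - 1 = 3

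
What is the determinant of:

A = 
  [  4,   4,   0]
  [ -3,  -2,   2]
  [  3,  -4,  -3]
44

Cofactor expansion along row 1:
det(A) = (4)·((-2)(-3) - (2)(-4)) - (4)·((-3)(-3) - (2)(3)) + (0)·((-3)(-4) - (-2)(3))
  = (4)(14) - (4)(3) + (0)(18)
  = 44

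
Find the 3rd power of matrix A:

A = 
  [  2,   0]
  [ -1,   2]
A² = A·A:
A²[1,1] = (2)(2) + (0)(-1) = 4
A²[1,2] = (2)(0) + (0)(2) = 0
A²[2,1] = (-1)(2) + (2)(-1) = -4
A²[2,2] = (-1)(0) + (2)(2) = 4
A² = 
  [  4,   0]
  [ -4,   4]

A^3 = A^2·A:
A^3[1,1] = (4)(2) + (0)(-1) = 8
A^3[1,2] = (4)(0) + (0)(2) = 0
A^3[2,1] = (-4)(2) + (4)(-1) = -12
A^3[2,2] = (-4)(0) + (4)(2) = 8
A^3 = 
  [  8,   0]
  [-12,   8]

Therefore
A^3 = 
  [  8,   0]
  [-12,   8]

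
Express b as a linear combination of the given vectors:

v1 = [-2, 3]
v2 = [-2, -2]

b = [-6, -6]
c1 = 0, c2 = 3

b = 0·v1 + 3·v2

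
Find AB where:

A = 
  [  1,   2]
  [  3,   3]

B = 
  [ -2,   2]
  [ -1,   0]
A is 2×2 and B is 2×2, so AB is 2×2. Each entry is (row of A)·(column of B):
AB[1,1] = (1)(-2) + (2)(-1) = -4
AB[1,2] = (1)(2) + (2)(0) = 2
AB[2,1] = (3)(-2) + (3)(-1) = -9
AB[2,2] = (3)(2) + (3)(0) = 6

AB = 
  [ -4,   2]
  [ -9,   6]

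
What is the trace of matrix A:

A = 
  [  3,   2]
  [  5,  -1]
2

tr(A) = 3 + -1 = 2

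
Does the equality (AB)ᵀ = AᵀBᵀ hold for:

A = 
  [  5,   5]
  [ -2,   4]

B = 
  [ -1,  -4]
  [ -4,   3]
No

(AB)ᵀ = 
  [-25, -14]
  [ -5,  20]

AᵀBᵀ = 
  [  3, -26]
  [-21,  -8]

The two matrices differ, so (AB)ᵀ ≠ AᵀBᵀ in general. The correct identity is (AB)ᵀ = BᵀAᵀ.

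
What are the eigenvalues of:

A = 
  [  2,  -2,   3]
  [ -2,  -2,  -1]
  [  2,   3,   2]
Characteristic polynomial: det(λI - A) = λ³ - 2λ² - 11λ + 12
Testing integer divisors of the constant term: p(1) = 0, so (λ - 1) is a factor:
p(λ) = (λ - 1)(λ² - λ - 12)
λ² - λ - 12 = (λ + 3)(λ - 4)

λ = 1, 4, -3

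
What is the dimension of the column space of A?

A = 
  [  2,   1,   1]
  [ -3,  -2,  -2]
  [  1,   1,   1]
Row reduce:
R2 → R2 + (3/2)·R1
R3 → R3 - (1/2)·R1
R3 → R3 + (1)·R2
REF = 
  [   2,    1,    1]
  [   0, -1/2, -1/2]
  [   0,    0,    0]
Pivot columns: 1, 2 → 2 pivots.
dim(Col(A)) = number of pivot columns = 2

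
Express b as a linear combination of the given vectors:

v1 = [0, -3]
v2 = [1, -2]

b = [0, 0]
c1 = 0, c2 = 0

b = 0·v1 + 0·v2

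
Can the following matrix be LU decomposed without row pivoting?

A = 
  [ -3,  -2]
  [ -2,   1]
Yes.
A[1,1] = -3 ≠ 0, so Gaussian elimination proceeds without a row swap: multiplier ℓ₂₁ = (-2)/(-3) = 2/3, and U[2,2] = 1 - (2/3)(-2) = 7/3.
L = 
  [  1,   0]
  [2/3,   1]
U = 
  [ -3,  -2]
  [  0, 7/3]
Check row 2 of LU: [(2/3)(-3), (2/3)(-2) + (7/3)] = [-2, 1] = row 2 of A ✓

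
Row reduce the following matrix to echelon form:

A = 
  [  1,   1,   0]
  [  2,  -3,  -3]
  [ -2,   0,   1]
Row operations:
R2 → R2 - (2)·R1
R3 → R3 + (2)·R1
R3 → R3 + (2/5)·R2

Resulting echelon form:
REF = 
  [   1,    1,    0]
  [   0,   -5,   -3]
  [   0,    0, -1/5]

Rank = 3 (number of non-zero pivot rows).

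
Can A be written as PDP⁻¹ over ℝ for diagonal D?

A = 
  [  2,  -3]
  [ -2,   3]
Yes

tr(A) = 5, det(A) = 0
Characteristic polynomial: λ² - tr(A)λ + det(A) = λ² - 5λ
λ² - 5λ = λ(λ - 5)
Eigenvalues: 5, 0
λ=0: alg. mult. = 1, geom. mult. = 2 - rank(A - (0)I) = 2 - 1 = 1
λ=5: alg. mult. = 1, geom. mult. = 2 - rank(A - (5)I) = 2 - 1 = 1
Sum of geometric multiplicities equals n, so A has n independent eigenvectors.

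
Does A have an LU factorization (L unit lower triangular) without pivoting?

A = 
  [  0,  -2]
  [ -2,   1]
No.
A[1,1] = 0 but A[2,1] = -2 ≠ 0. Any LU with L unit lower triangular has (LU)[1,1] = U[1,1] and (LU)[2,1] = L[2,1]·U[1,1]; matching A forces U[1,1] = 0, which then forces (LU)[2,1] = 0 ≠ -2. A row swap (pivoting) is required.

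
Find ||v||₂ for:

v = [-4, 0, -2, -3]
5.385

||v||₂ = √((-4)² + (0)² + (-2)² + (-3)²) = √29 = 5.385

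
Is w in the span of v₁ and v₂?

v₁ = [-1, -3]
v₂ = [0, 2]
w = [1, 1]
Yes

Form the augmented matrix and row-reduce:
[v₁|v₂|w] = 
  [ -1,   0,   1]
  [ -3,   2,   1]
R2 → R2 - (3)·R1
REF = 
  [ -1,   0,   1]
  [  0,   2,  -2]

No row of the form [0 0 | nonzero], so the system is consistent. Back-substitution gives c₁ = -1, c₂ = -1: w = (-1)·v₁ + (-1)·v₂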